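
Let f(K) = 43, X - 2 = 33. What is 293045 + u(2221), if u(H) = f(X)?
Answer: 293088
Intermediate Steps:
X = 35 (X = 2 + 33 = 35)
u(H) = 43
293045 + u(2221) = 293045 + 43 = 293088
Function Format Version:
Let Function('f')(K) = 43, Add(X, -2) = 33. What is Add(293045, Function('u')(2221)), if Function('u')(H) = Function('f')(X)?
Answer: 293088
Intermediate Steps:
X = 35 (X = Add(2, 33) = 35)
Function('u')(H) = 43
Add(293045, Function('u')(2221)) = Add(293045, 43) = 293088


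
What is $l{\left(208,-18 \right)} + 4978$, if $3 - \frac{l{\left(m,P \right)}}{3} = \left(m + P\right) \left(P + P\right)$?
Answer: $25507$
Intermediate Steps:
$l{\left(m,P \right)} = 9 - 6 P \left(P + m\right)$ ($l{\left(m,P \right)} = 9 - 3 \left(m + P\right) \left(P + P\right) = 9 - 3 \left(P + m\right) 2 P = 9 - 3 \cdot 2 P \left(P + m\right) = 9 - 6 P \left(P + m\right)$)
$l{\left(208,-18 \right)} + 4978 = \left(9 - 6 \left(-18\right)^{2} - \left(-108\right) 208\right) + 4978 = \left(9 - 1944 + 22464\right) + 4978 = 20529 + 4978 = 25507$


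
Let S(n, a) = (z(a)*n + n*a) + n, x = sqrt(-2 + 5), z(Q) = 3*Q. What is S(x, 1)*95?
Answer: 475*sqrt(3) ≈ 822.72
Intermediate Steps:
x = sqrt(3) ≈ 1.7320
S(n, a) = n + 4*a*n (S(n, a) = ((3*a)*n + n*a) + n = (3*a*n + a*n) + n = 4*a*n + n = n + 4*a*n)
S(x, 1)*95 = (sqrt(3)*(1 + 4*1))*95 = (sqrt(3)*(1 + 4))*95 = (sqrt(3)*5)*95 = (5*sqrt(3))*95 = 475*sqrt(3)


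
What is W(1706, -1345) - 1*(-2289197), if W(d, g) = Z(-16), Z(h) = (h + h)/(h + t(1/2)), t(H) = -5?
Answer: 48073169/21 ≈ 2.2892e+6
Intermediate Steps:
Z(h) = 2*h/(-5 + h) (Z(h) = (h + h)/(h - 5) = (2*h)/(-5 + h) = 2*h/(-5 + h))
W(d, g) = 32/21 (W(d, g) = 2*(-16)/(-5 - 16) = 2*(-16)/(-21) = 2*(-16)*(-1/21) = 32/21)
W(1706, -1345) - 1*(-2289197) = 32/21 - 1*(-2289197) = 32/21 + 2289197 = 48073169/21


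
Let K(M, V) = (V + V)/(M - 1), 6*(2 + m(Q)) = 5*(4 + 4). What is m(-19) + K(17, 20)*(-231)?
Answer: -3437/6 ≈ -572.83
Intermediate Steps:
m(Q) = 14/3 (m(Q) = -2 + (5*(4 + 4))/6 = -2 + (5*8)/6 = -2 + (⅙)*40 = -2 + 20/3 = 14/3)
K(M, V) = 2*V/(-1 + M) (K(M, V) = (2*V)/(-1 + M) = 2*V/(-1 + M))
m(-19) + K(17, 20)*(-231) = 14/3 + (2*20/(-1 + 17))*(-231) = 14/3 + (2*20/16)*(-231) = 14/3 + (2*20*(1/16))*(-231) = 14/3 + (5/2)*(-231) = 14/3 - 1155/2 = -3437/6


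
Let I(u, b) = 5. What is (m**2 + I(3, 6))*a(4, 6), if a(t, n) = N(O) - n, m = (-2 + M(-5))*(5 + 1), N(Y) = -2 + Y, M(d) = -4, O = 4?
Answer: -5204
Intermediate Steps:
m = -36 (m = (-2 - 4)*(5 + 1) = -6*6 = -36)
a(t, n) = 2 - n (a(t, n) = (-2 + 4) - n = 2 - n)
(m**2 + I(3, 6))*a(4, 6) = ((-36)**2 + 5)*(2 - 1*6) = (1296 + 5)*(2 - 6) = 1301*(-4) = -5204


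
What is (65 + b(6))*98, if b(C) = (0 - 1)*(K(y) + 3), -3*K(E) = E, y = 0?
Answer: 6076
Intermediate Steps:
K(E) = -E/3
b(C) = -3 (b(C) = (0 - 1)*(-⅓*0 + 3) = -(0 + 3) = -1*3 = -3)
(65 + b(6))*98 = (65 - 3)*98 = 62*98 = 6076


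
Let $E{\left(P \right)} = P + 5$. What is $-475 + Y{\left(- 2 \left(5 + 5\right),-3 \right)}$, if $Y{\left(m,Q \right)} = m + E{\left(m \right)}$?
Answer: $-510$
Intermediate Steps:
$E{\left(P \right)} = 5 + P$
$Y{\left(m,Q \right)} = 5 + 2 m$ ($Y{\left(m,Q \right)} = m + \left(5 + m\right) = 5 + 2 m$)
$-475 + Y{\left(- 2 \left(5 + 5\right),-3 \right)} = -475 + \left(5 + 2 \left(- 2 \left(5 + 5\right)\right)\right) = -475 + \left(5 + 2 \left(\left(-2\right) 10\right)\right) = -475 + \left(5 + 2 \left(-20\right)\right) = -475 + \left(5 - 40\right) = -475 - 35 = -510$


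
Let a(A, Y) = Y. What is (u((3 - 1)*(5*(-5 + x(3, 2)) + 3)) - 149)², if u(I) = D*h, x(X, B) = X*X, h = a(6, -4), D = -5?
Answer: 16641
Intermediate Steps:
h = -4
x(X, B) = X²
u(I) = 20 (u(I) = -5*(-4) = 20)
(u((3 - 1)*(5*(-5 + x(3, 2)) + 3)) - 149)² = (20 - 149)² = (-129)² = 16641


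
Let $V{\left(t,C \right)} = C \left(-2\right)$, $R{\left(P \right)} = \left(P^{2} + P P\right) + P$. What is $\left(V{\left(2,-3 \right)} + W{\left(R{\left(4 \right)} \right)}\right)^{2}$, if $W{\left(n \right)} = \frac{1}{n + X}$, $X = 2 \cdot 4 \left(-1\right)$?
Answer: $\frac{28561}{784} \approx 36.43$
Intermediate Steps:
$R{\left(P \right)} = P + 2 P^{2}$ ($R{\left(P \right)} = \left(P^{2} + P^{2}\right) + P = 2 P^{2} + P = P + 2 P^{2}$)
$X = -8$ ($X = 8 \left(-1\right) = -8$)
$W{\left(n \right)} = \frac{1}{-8 + n}$ ($W{\left(n \right)} = \frac{1}{n - 8} = \frac{1}{-8 + n}$)
$V{\left(t,C \right)} = - 2 C$
$\left(V{\left(2,-3 \right)} + W{\left(R{\left(4 \right)} \right)}\right)^{2} = \left(\left(-2\right) \left(-3\right) + \frac{1}{-8 + 4 \left(1 + 2 \cdot 4\right)}\right)^{2} = \left(6 + \frac{1}{-8 + 4 \left(1 + 8\right)}\right)^{2} = \left(6 + \frac{1}{-8 + 4 \cdot 9}\right)^{2} = \left(6 + \frac{1}{-8 + 36}\right)^{2} = \left(6 + \frac{1}{28}\right)^{2} = \left(\frac{169}{28}\right)^{2} = \frac{28561}{784}$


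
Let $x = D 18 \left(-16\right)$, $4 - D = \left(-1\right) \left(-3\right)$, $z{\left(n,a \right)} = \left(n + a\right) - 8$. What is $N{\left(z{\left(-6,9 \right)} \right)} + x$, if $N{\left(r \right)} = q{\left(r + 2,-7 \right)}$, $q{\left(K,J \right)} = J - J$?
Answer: $-288$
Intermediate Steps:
$q{\left(K,J \right)} = 0$
$z{\left(n,a \right)} = -8 + a + n$ ($z{\left(n,a \right)} = \left(a + n\right) - 8 = -8 + a + n$)
$D = 1$ ($D = 4 - \left(-1\right) \left(-3\right) = 4 - 3 = 1$)
$N{\left(r \right)} = 0$
$x = -288$ ($x = 1 \cdot 18 \left(-16\right) = 18 \left(-16\right) = -288$)
$N{\left(z{\left(-6,9 \right)} \right)} + x = 0 - 288 = -288$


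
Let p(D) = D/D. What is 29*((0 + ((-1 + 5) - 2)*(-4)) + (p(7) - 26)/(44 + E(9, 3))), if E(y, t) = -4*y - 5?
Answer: -1421/3 ≈ -473.67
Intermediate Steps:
p(D) = 1
E(y, t) = -5 - 4*y
29*((0 + ((-1 + 5) - 2)*(-4)) + (p(7) - 26)/(44 + E(9, 3))) = 29*((0 + ((-1 + 5) - 2)*(-4)) + (1 - 26)/(44 + (-5 - 4*9))) = 29*((0 + (4 - 2)*(-4)) - 25/(44 + (-5 - 36))) = 29*((0 + 2*(-4)) - 25/(44 - 41)) = 29*((0 - 8) - 25/3) = 29*(-8 - 25*⅓) = 29*(-8 - 25/3) = 29*(-49/3) = -1421/3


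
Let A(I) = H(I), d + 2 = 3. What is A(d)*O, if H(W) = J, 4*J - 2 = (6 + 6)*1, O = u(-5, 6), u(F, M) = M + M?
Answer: 42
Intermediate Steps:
d = 1 (d = -2 + 3 = 1)
u(F, M) = 2*M
O = 12 (O = 2*6 = 12)
J = 7/2 (J = ½ + ((6 + 6)*1)/4 = ½ + (12*1)/4 = ½ + (¼)*12 = ½ + 3 = 7/2 ≈ 3.5000)
H(W) = 7/2
A(I) = 7/2
A(d)*O = (7/2)*12 = 42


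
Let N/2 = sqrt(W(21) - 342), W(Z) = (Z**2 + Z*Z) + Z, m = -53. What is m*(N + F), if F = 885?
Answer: -46905 - 106*sqrt(561) ≈ -49416.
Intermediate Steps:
W(Z) = Z + 2*Z**2 (W(Z) = (Z**2 + Z**2) + Z = 2*Z**2 + Z = Z + 2*Z**2)
N = 2*sqrt(561) (N = 2*sqrt(21*(1 + 2*21) - 342) = 2*sqrt(21*(1 + 42) - 342) = 2*sqrt(21*43 - 342) = 2*sqrt(903 - 342) = 2*sqrt(561) ≈ 47.371)
m*(N + F) = -53*(2*sqrt(561) + 885) = -53*(885 + 2*sqrt(561)) = -46905 - 106*sqrt(561)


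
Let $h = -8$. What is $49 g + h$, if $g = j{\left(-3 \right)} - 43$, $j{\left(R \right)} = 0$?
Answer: $-2115$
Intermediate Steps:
$g = -43$ ($g = 0 - 43 = -43$)
$49 g + h = 49 \left(-43\right) - 8 = -2107 - 8 = -2115$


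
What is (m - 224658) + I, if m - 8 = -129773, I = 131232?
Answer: -223191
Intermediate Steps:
m = -129765 (m = 8 - 129773 = -129765)
(m - 224658) + I = (-129765 - 224658) + 131232 = -354423 + 131232 = -223191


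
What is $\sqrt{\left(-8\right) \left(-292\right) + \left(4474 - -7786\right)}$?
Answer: $2 \sqrt{3649} \approx 120.81$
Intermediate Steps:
$\sqrt{\left(-8\right) \left(-292\right) + \left(4474 - -7786\right)} = \sqrt{2336 + \left(4474 + 7786\right)} = \sqrt{2336 + 12260} = \sqrt{14596} = 2 \sqrt{3649}$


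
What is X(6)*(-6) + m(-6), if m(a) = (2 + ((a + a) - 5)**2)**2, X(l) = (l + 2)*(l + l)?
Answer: 84105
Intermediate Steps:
X(l) = 2*l*(2 + l) (X(l) = (2 + l)*(2*l) = 2*l*(2 + l))
m(a) = (2 + (-5 + 2*a)**2)**2 (m(a) = (2 + (2*a - 5)**2)**2 = (2 + (-5 + 2*a)**2)**2)
X(6)*(-6) + m(-6) = (2*6*(2 + 6))*(-6) + (2 + (-5 + 2*(-6))**2)**2 = (2*6*8)*(-6) + (2 + (-5 - 12)**2)**2 = 96*(-6) + (2 + (-17)**2)**2 = -576 + (2 + 289)**2 = -576 + 291**2 = -576 + 84681 = 84105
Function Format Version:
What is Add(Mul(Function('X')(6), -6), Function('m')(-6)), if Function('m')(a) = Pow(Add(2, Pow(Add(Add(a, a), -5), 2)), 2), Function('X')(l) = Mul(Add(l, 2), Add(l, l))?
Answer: 84105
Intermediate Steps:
Function('X')(l) = Mul(2, l, Add(2, l)) (Function('X')(l) = Mul(Add(2, l), Mul(2, l)) = Mul(2, l, Add(2, l)))
Function('m')(a) = Pow(Add(2, Pow(Add(-5, Mul(2, a)), 2)), 2) (Function('m')(a) = Pow(Add(2, Pow(Add(Mul(2, a), -5), 2)), 2) = Pow(Add(2, Pow(Add(-5, Mul(2, a)), 2)), 2))
Add(Mul(Function('X')(6), -6), Function('m')(-6)) = Add(Mul(Mul(2, 6, Add(2, 6)), -6), Pow(Add(2, Pow(Add(-5, Mul(2, -6)), 2)), 2)) = Add(Mul(Mul(2, 6, 8), -6), Pow(Add(2, Pow(Add(-5, -12), 2)), 2)) = Add(Mul(96, -6), Pow(Add(2, Pow(-17, 2)), 2)) = Add(-576, Pow(Add(2, 289), 2)) = Add(-576, Pow(291, 2)) = Add(-576, 84681) = 84105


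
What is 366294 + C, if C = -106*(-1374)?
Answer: 511938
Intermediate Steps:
C = 145644
366294 + C = 366294 + 145644 = 511938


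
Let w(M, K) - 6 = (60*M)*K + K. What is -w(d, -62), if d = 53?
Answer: 197216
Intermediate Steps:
w(M, K) = 6 + K + 60*K*M (w(M, K) = 6 + ((60*M)*K + K) = 6 + (60*K*M + K) = 6 + (K + 60*K*M) = 6 + K + 60*K*M)
-w(d, -62) = -(6 - 62 + 60*(-62)*53) = -(6 - 62 - 197160) = -1*(-197216) = 197216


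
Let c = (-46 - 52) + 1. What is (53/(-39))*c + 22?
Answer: 5999/39 ≈ 153.82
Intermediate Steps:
c = -97 (c = -98 + 1 = -97)
(53/(-39))*c + 22 = (53/(-39))*(-97) + 22 = (53*(-1/39))*(-97) + 22 = -53/39*(-97) + 22 = 5141/39 + 22 = 5999/39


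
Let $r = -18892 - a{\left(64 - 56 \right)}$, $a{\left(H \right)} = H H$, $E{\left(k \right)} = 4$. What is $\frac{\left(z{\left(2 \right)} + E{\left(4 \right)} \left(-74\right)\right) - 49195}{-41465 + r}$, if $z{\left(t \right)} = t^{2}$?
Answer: $\frac{697}{851} \approx 0.81904$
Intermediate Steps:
$a{\left(H \right)} = H^{2}$
$r = -18956$ ($r = -18892 - \left(64 - 56\right)^{2} = -18892 - 8^{2} = -18892 - 64 = -18956$)
$\frac{\left(z{\left(2 \right)} + E{\left(4 \right)} \left(-74\right)\right) - 49195}{-41465 + r} = \frac{\left(2^{2} + 4 \left(-74\right)\right) - 49195}{-41465 - 18956} = \frac{\left(4 - 296\right) - 49195}{-60421} = \left(-292 - 49195\right) \left(- \frac{1}{60421}\right) = \left(-49487\right) \left(- \frac{1}{60421}\right) = \frac{697}{851}$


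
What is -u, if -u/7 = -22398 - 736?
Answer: -161938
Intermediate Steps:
u = 161938 (u = -7*(-22398 - 736) = -7*(-23134) = 161938)
-u = -1*161938 = -161938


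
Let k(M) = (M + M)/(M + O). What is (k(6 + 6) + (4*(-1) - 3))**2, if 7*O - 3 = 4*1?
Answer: 4489/169 ≈ 26.562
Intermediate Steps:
O = 1 (O = 3/7 + (4*1)/7 = 3/7 + (1/7)*4 = 3/7 + 4/7 = 1)
k(M) = 2*M/(1 + M) (k(M) = (M + M)/(M + 1) = (2*M)/(1 + M) = 2*M/(1 + M))
(k(6 + 6) + (4*(-1) - 3))**2 = (2*(6 + 6)/(1 + (6 + 6)) + (4*(-1) - 3))**2 = (2*12/(1 + 12) + (-4 - 3))**2 = (2*12/13 - 7)**2 = (2*12*(1/13) - 7)**2 = (24/13 - 7)**2 = (-67/13)**2 = 4489/169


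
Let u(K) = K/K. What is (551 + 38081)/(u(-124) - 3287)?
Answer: -19316/1643 ≈ -11.757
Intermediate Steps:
u(K) = 1
(551 + 38081)/(u(-124) - 3287) = (551 + 38081)/(1 - 3287) = 38632/(-3286) = 38632*(-1/3286) = -19316/1643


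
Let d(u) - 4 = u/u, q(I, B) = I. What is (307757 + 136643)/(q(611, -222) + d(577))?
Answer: 5050/7 ≈ 721.43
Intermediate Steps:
d(u) = 5 (d(u) = 4 + u/u = 4 + 1 = 5)
(307757 + 136643)/(q(611, -222) + d(577)) = (307757 + 136643)/(611 + 5) = 444400/616 = 444400*(1/616) = 5050/7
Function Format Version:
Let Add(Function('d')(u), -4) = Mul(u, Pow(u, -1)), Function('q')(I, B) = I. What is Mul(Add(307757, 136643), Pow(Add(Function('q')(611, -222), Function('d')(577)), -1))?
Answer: Rational(5050, 7) ≈ 721.43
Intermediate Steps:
Function('d')(u) = 5 (Function('d')(u) = Add(4, Mul(u, Pow(u, -1))) = Add(4, 1) = 5)
Mul(Add(307757, 136643), Pow(Add(Function('q')(611, -222), Function('d')(577)), -1)) = Mul(Add(307757, 136643), Pow(Add(611, 5), -1)) = Mul(444400, Pow(616, -1)) = Mul(444400, Rational(1, 616)) = Rational(5050, 7)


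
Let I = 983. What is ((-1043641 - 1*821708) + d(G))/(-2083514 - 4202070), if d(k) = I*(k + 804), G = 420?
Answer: 662157/6285584 ≈ 0.10535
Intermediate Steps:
d(k) = 790332 + 983*k (d(k) = 983*(k + 804) = 983*(804 + k) = 790332 + 983*k)
((-1043641 - 1*821708) + d(G))/(-2083514 - 4202070) = ((-1043641 - 1*821708) + (790332 + 983*420))/(-2083514 - 4202070) = ((-1043641 - 821708) + (790332 + 412860))/(-6285584) = (-1865349 + 1203192)*(-1/6285584) = -662157*(-1/6285584) = 662157/6285584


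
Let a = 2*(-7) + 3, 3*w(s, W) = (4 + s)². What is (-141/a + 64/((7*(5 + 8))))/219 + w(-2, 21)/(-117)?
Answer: 99331/1972971 ≈ 0.050346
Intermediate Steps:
w(s, W) = (4 + s)²/3
a = -11 (a = -14 + 3 = -11)
(-141/a + 64/((7*(5 + 8))))/219 + w(-2, 21)/(-117) = (-141/(-11) + 64/((7*(5 + 8))))/219 + ((4 - 2)²/3)/(-117) = (-141*(-1/11) + 64/((7*13)))*(1/219) + ((⅓)*2²)*(-1/117) = (141/11 + 64/91)*(1/219) + ((⅓)*4)*(-1/117) = (141/11 + 64*(1/91))*(1/219) + (4/3)*(-1/117) = (141/11 + 64/91)*(1/219) - 4/351 = (13535/1001)*(1/219) - 4/351 = 13535/219219 - 4/351 = 99331/1972971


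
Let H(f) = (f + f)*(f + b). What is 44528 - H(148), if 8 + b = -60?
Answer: 20848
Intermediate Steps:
b = -68 (b = -8 - 60 = -68)
H(f) = 2*f*(-68 + f) (H(f) = (f + f)*(f - 68) = (2*f)*(-68 + f) = 2*f*(-68 + f))
44528 - H(148) = 44528 - 2*148*(-68 + 148) = 44528 - 2*148*80 = 44528 - 1*23680 = 44528 - 23680 = 20848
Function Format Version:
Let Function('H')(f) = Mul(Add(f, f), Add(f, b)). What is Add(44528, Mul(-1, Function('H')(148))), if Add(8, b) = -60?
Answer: 20848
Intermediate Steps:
b = -68 (b = Add(-8, -60) = -68)
Function('H')(f) = Mul(2, f, Add(-68, f)) (Function('H')(f) = Mul(Add(f, f), Add(f, -68)) = Mul(Mul(2, f), Add(-68, f)) = Mul(2, f, Add(-68, f)))
Add(44528, Mul(-1, Function('H')(148))) = Add(44528, Mul(-1, Mul(2, 148, Add(-68, 148)))) = Add(44528, Mul(-1, Mul(2, 148, 80))) = Add(44528, Mul(-1, 23680)) = Add(44528, -23680) = 20848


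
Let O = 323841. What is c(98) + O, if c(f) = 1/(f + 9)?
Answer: 34650988/107 ≈ 3.2384e+5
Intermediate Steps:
c(f) = 1/(9 + f)
c(98) + O = 1/(9 + 98) + 323841 = 1/107 + 323841 = 34650988/107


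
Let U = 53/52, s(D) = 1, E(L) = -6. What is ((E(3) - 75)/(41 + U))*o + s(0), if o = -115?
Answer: 4231/19 ≈ 222.68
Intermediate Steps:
U = 53/52 (U = 53*(1/52) = 53/52 ≈ 1.0192)
((E(3) - 75)/(41 + U))*o + s(0) = ((-6 - 75)/(41 + 53/52))*(-115) + 1 = -81/2185/52*(-115) + 1 = -81*52/2185*(-115) + 1 = -4212/2185*(-115) + 1 = 4212/19 + 1 = 4231/19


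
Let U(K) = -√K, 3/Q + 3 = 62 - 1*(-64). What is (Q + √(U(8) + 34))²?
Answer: (1 + 41*√2*√(17 - √2))²/1681 ≈ 31.445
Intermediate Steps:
Q = 1/41 (Q = 3/(-3 + (62 - 1*(-64))) = 3/(-3 + (62 + 64)) = 3/(-3 + 126) = 3/123 = 3*(1/123) = 1/41 ≈ 0.024390)
(Q + √(U(8) + 34))² = (1/41 + √(-√8 + 34))² = (1/41 + √(-2*√2 + 34))² = (1/41 + √(34 - 2*√2))²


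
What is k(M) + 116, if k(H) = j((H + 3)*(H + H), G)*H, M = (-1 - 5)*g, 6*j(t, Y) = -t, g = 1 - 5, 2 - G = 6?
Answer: -5068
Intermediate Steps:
G = -4 (G = 2 - 1*6 = 2 - 6 = -4)
g = -4
j(t, Y) = -t/6 (j(t, Y) = (-t)/6 = -t/6)
M = 24 (M = (-1 - 5)*(-4) = -6*(-4) = 24)
k(H) = -H²*(3 + H)/3 (k(H) = (-(H + 3)*(H + H)/6)*H = (-(3 + H)*2*H/6)*H = (-H*(3 + H)/3)*H = -H²*(3 + H)/3)
k(M) + 116 = (⅓)*24²*(-3 - 1*24) + 116 = (⅓)*576*(-3 - 24) + 116 = (⅓)*576*(-27) + 116 = -5184 + 116 = -5068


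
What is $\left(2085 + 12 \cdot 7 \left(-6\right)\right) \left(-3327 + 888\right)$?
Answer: $-3856059$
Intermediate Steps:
$\left(2085 + 12 \cdot 7 \left(-6\right)\right) \left(-3327 + 888\right) = \left(2085 + 84 \left(-6\right)\right) \left(-2439\right) = \left(2085 - 504\right) \left(-2439\right) = 1581 \left(-2439\right) = -3856059$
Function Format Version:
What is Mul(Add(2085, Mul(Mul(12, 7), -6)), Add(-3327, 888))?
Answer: -3856059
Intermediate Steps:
Mul(Add(2085, Mul(Mul(12, 7), -6)), Add(-3327, 888)) = Mul(Add(2085, Mul(84, -6)), -2439) = Mul(Add(2085, -504), -2439) = Mul(1581, -2439) = -3856059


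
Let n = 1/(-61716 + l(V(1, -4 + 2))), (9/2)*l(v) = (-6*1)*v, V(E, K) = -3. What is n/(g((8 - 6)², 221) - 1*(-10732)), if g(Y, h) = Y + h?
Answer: -1/676178384 ≈ -1.4789e-9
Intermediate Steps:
l(v) = -4*v/3 (l(v) = 2*((-6*1)*v)/9 = 2*(-6*v)/9 = -4*v/3)
n = -1/61712 (n = 1/(-61716 - 4/3*(-3)) = 1/(-61716 + 4) = 1/(-61712) = -1/61712 ≈ -1.6204e-5)
n/(g((8 - 6)², 221) - 1*(-10732)) = -1/(61712*(((8 - 6)² + 221) - 1*(-10732))) = -1/(61712*((2² + 221) + 10732)) = -1/(61712*((4 + 221) + 10732)) = -1/(61712*(225 + 10732)) = -1/61712/10957 = -1/61712*1/10957 = -1/676178384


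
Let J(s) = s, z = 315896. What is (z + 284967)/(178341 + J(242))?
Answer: 600863/178583 ≈ 3.3646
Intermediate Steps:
(z + 284967)/(178341 + J(242)) = (315896 + 284967)/(178341 + 242) = 600863/178583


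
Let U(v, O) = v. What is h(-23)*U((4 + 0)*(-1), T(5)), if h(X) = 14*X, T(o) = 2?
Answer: 1288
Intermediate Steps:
h(-23)*U((4 + 0)*(-1), T(5)) = (14*(-23))*((4 + 0)*(-1)) = -1288*(-1) = -322*(-4) = 1288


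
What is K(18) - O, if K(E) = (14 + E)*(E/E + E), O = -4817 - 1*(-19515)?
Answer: -14090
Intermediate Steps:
O = 14698 (O = -4817 + 19515 = 14698)
K(E) = (1 + E)*(14 + E) (K(E) = (14 + E)*(1 + E) = (1 + E)*(14 + E))
K(18) - O = (14 + 18² + 15*18) - 1*14698 = (14 + 324 + 270) - 14698 = 608 - 14698 = -14090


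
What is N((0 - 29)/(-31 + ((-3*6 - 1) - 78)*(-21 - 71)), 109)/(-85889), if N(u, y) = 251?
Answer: -251/85889 ≈ -0.0029224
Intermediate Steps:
N((0 - 29)/(-31 + ((-3*6 - 1) - 78)*(-21 - 71)), 109)/(-85889) = 251/(-85889) = 251*(-1/85889) = -251/85889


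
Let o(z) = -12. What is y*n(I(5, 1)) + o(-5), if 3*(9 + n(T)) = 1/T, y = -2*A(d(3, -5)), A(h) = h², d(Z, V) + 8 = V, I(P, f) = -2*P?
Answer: 45619/15 ≈ 3041.3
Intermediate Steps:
d(Z, V) = -8 + V
y = -338 (y = -2*(-8 - 5)² = -2*(-13)² = -2*169 = -338)
n(T) = -9 + 1/(3*T)
y*n(I(5, 1)) + o(-5) = -338*(-9 + 1/(3*((-2*5)))) - 12 = -338*(-9 + (⅓)/(-10)) - 12 = -338*(-9 + (⅓)*(-⅒)) - 12 = -338*(-9 - 1/30) - 12 = -338*(-271/30) - 12 = 45799/15 - 12 = 45619/15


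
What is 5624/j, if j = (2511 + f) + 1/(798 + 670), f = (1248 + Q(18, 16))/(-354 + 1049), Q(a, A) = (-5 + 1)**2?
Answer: 5737942240/2563729107 ≈ 2.2381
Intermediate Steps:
Q(a, A) = 16 (Q(a, A) = (-4)**2 = 16)
f = 1264/695 (f = (1248 + 16)/(-354 + 1049) = 1264/695 ≈ 1.8187)
j = 2563729107/1020260 (j = (2511 + 1264/695) + 1/(798 + 670) = 1746409/695 + 1/1468 = 2563729107/1020260 ≈ 2512.8)
5624/j = 5624/(2563729107/1020260) = 5624*(1020260/2563729107) = 5737942240/2563729107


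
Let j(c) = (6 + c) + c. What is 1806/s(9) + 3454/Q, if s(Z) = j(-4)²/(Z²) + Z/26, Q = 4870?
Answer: 1323257893/289765 ≈ 4566.7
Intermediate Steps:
j(c) = 6 + 2*c
s(Z) = 4/Z² + Z/26 (s(Z) = (6 + 2*(-4))²/(Z²) + Z/26 = (6 - 8)²/Z² + Z*(1/26) = (-2)²/Z² + Z/26 = 4/Z² + Z/26)
1806/s(9) + 3454/Q = 1806/(4/9² + (1/26)*9) + 3454/4870 = 1806/(4*(1/81) + 9/26) + 3454*(1/4870) = 1806/(4/81 + 9/26) + 1727/2435 = 1806/(833/2106) + 1727/2435 = 1806*(2106/833) + 1727/2435 = 543348/119 + 1727/2435 = 1323257893/289765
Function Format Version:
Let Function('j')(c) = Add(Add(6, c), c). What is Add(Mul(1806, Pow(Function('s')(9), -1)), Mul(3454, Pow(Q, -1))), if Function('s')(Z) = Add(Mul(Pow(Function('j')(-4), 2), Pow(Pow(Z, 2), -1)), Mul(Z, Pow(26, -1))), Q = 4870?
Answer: Rational(1323257893, 289765) ≈ 4566.7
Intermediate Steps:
Function('j')(c) = Add(6, Mul(2, c))
Function('s')(Z) = Add(Mul(4, Pow(Z, -2)), Mul(Rational(1, 26), Z)) (Function('s')(Z) = Add(Mul(Pow(Add(6, Mul(2, -4)), 2), Pow(Pow(Z, 2), -1)), Mul(Z, Pow(26, -1))) = Add(Mul(Pow(Add(6, -8), 2), Pow(Z, -2)), Mul(Z, Rational(1, 26))) = Add(Mul(Pow(-2, 2), Pow(Z, -2)), Mul(Rational(1, 26), Z)) = Add(Mul(4, Pow(Z, -2)), Mul(Rational(1, 26), Z)))
Add(Mul(1806, Pow(Function('s')(9), -1)), Mul(3454, Pow(Q, -1))) = Add(Mul(1806, Pow(Add(Mul(4, Pow(9, -2)), Mul(Rational(1, 26), 9)), -1)), Mul(3454, Pow(4870, -1))) = Add(Mul(1806, Pow(Add(Mul(4, Rational(1, 81)), Rational(9, 26)), -1)), Mul(3454, Rational(1, 4870))) = Add(Mul(1806, Pow(Add(Rational(4, 81), Rational(9, 26)), -1)), Rational(1727, 2435)) = Add(Mul(1806, Pow(Rational(833, 2106), -1)), Rational(1727, 2435)) = Add(Mul(1806, Rational(2106, 833)), Rational(1727, 2435)) = Add(Rational(543348, 119), Rational(1727, 2435)) = Rational(1323257893, 289765)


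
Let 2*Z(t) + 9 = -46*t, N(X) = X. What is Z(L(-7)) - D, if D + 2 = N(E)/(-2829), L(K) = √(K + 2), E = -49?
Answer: -14243/5658 - 23*I*√5 ≈ -2.5173 - 51.43*I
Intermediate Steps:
L(K) = √(2 + K)
Z(t) = -9/2 - 23*t (Z(t) = -9/2 + (-46*t)/2 = -9/2 - 23*t)
D = -5609/2829 (D = -2 - 49/(-2829) = -2 - 49*(-1/2829) = -2 + 49/2829 = -5609/2829 ≈ -1.9827)
Z(L(-7)) - D = (-9/2 - 23*√(2 - 7)) - 1*(-5609/2829) = (-9/2 - 23*I*√5) + 5609/2829 = -14243/5658 - 23*I*√5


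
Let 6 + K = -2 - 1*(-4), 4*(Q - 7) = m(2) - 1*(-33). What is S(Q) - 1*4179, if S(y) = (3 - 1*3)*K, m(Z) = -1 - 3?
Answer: -4179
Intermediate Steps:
m(Z) = -4
Q = 57/4 (Q = 7 + (-4 - 1*(-33))/4 = 7 + (-4 + 33)/4 = 7 + (¼)*29 = 7 + 29/4 = 57/4 ≈ 14.250)
K = -4 (K = -6 + (-2 - 1*(-4)) = -6 + (-2 + 4) = -6 + 2 = -4)
S(y) = 0 (S(y) = (3 - 1*3)*(-4) = (3 - 3)*(-4) = 0*(-4) = 0)
S(Q) - 1*4179 = 0 - 1*4179 = 0 - 4179 = -4179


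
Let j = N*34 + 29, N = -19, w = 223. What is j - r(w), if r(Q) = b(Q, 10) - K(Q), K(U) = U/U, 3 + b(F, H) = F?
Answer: -836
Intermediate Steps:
b(F, H) = -3 + F
K(U) = 1
r(Q) = -4 + Q (r(Q) = (-3 + Q) - 1*1 = (-3 + Q) - 1 = -4 + Q)
j = -617 (j = -19*34 + 29 = -646 + 29 = -617)
j - r(w) = -617 - (-4 + 223) = -617 - 1*219 = -617 - 219 = -836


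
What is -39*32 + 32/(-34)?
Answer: -21232/17 ≈ -1248.9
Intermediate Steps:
-39*32 + 32/(-34) = -1248 + 32*(-1/34) = -1248 - 16/17 = -21232/17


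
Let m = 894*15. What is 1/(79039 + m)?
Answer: 1/92449 ≈ 1.0817e-5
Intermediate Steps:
m = 13410
1/(79039 + m) = 1/(79039 + 13410) = 1/92449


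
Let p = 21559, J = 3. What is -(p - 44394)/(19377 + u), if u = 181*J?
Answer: 4567/3984 ≈ 1.1463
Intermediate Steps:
u = 543 (u = 181*3 = 543)
-(p - 44394)/(19377 + u) = -(21559 - 44394)/(19377 + 543) = -(-22835)/19920 = -1*(-4567/3984) = 4567/3984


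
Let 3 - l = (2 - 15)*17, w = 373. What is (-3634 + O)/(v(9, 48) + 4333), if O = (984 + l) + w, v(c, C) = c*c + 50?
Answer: -2053/4464 ≈ -0.45990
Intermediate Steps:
l = 224 (l = 3 - (2 - 15)*17 = 3 - (-13)*17 = 3 - 1*(-221) = 3 + 221 = 224)
v(c, C) = 50 + c² (v(c, C) = c² + 50 = 50 + c²)
O = 1581 (O = (984 + 224) + 373 = 1208 + 373 = 1581)
(-3634 + O)/(v(9, 48) + 4333) = (-3634 + 1581)/((50 + 9²) + 4333) = -2053/((50 + 81) + 4333) = -2053/(131 + 4333) = -2053/4464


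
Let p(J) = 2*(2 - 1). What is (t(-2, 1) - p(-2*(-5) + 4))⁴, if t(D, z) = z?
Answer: 1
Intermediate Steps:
p(J) = 2 (p(J) = 2*1 = 2)
(t(-2, 1) - p(-2*(-5) + 4))⁴ = (1 - 1*2)⁴ = (1 - 2)⁴ = (-1)⁴ = 1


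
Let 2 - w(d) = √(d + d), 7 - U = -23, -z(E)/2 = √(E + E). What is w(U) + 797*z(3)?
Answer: 2 - 1594*√6 - 2*√15 ≈ -3910.2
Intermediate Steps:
z(E) = -2*√2*√E (z(E) = -2*√(E + E) = -2*√2*√E)
U = 30 (U = 7 - 1*(-23) = 7 + 23 = 30)
w(d) = 2 - √2*√d (w(d) = 2 - √(d + d) = 2 - √(2*d) = 2 - √2*√d)
w(U) + 797*z(3) = (2 - √2*√30) + 797*(-2*√2*√3) = (2 - 2*√15) + 797*(-2*√6) = (2 - 2*√15) - 1594*√6 = 2 - 1594*√6 - 2*√15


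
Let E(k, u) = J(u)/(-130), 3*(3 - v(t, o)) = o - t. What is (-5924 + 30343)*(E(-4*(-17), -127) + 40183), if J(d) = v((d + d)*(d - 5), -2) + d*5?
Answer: 190953356692/195 ≈ 9.7925e+8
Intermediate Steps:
v(t, o) = 3 - o/3 + t/3 (v(t, o) = 3 - (o - t)/3 = 3 + (-o/3 + t/3) = 3 - o/3 + t/3)
J(d) = 11/3 + 5*d + 2*d*(-5 + d)/3 (J(d) = (3 - 1/3*(-2) + ((d + d)*(d - 5))/3) + d*5 = (3 + 2/3 + ((2*d)*(-5 + d))/3) + 5*d = (3 + 2/3 + (2*d*(-5 + d))/3) + 5*d = (3 + 2/3 + 2*d*(-5 + d)/3) + 5*d = (11/3 + 2*d*(-5 + d)/3) + 5*d = 11/3 + 5*d + 2*d*(-5 + d)/3)
E(k, u) = -11/390 - u/78 - u**2/195 (E(k, u) = (11/3 + 2*u**2/3 + 5*u/3)/(-130) = (11/3 + 2*u**2/3 + 5*u/3)*(-1/130) = -11/390 - u/78 - u**2/195)
(-5924 + 30343)*(E(-4*(-17), -127) + 40183) = (-5924 + 30343)*((-11/390 - 1/78*(-127) - 1/195*(-127)**2) + 40183) = 24419*((-11/390 + 127/78 - 1/195*16129) + 40183) = 24419*((-11/390 + 127/78 - 16129/195) + 40183) = 24419*(-15817/195 + 40183) = 24419*(7819868/195) = 190953356692/195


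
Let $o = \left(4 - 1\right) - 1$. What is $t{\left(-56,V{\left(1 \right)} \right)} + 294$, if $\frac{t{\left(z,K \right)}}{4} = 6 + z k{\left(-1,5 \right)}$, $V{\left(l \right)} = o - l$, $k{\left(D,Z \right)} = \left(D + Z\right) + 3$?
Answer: $-1250$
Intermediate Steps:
$k{\left(D,Z \right)} = 3 + D + Z$
$o = 2$ ($o = 3 - 1 = 2$)
$V{\left(l \right)} = 2 - l$
$t{\left(z,K \right)} = 24 + 28 z$ ($t{\left(z,K \right)} = 4 \left(6 + z \left(3 - 1 + 5\right)\right) = 4 \left(6 + z 7\right) = 4 \left(6 + 7 z\right) = 24 + 28 z$)
$t{\left(-56,V{\left(1 \right)} \right)} + 294 = \left(24 + 28 \left(-56\right)\right) + 294 = \left(24 - 1568\right) + 294 = -1544 + 294 = -1250$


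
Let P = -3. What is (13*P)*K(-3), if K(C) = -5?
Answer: 195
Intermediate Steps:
(13*P)*K(-3) = (13*(-3))*(-5) = -39*(-5) = 195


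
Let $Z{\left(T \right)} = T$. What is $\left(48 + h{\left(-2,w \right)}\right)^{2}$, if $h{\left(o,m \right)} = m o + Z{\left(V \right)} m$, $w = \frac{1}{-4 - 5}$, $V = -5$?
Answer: $\frac{192721}{81} \approx 2379.3$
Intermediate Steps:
$w = - \frac{1}{9}$ ($w = \frac{1}{-9} = - \frac{1}{9} \approx -0.11111$)
$h{\left(o,m \right)} = - 5 m + m o$ ($h{\left(o,m \right)} = m o - 5 m = - 5 m + m o$)
$\left(48 + h{\left(-2,w \right)}\right)^{2} = \left(48 - \frac{-5 - 2}{9}\right)^{2} = \left(48 - - \frac{7}{9}\right)^{2} = \left(48 + \frac{7}{9}\right)^{2} = \left(\frac{439}{9}\right)^{2} = \frac{192721}{81}$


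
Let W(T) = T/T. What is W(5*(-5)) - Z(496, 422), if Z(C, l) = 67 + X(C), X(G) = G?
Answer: -562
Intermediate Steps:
Z(C, l) = 67 + C
W(T) = 1
W(5*(-5)) - Z(496, 422) = 1 - (67 + 496) = 1 - 1*563 = 1 - 563 = -562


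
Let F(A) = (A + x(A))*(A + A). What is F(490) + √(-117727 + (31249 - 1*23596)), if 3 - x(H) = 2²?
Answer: 479220 + I*√110074 ≈ 4.7922e+5 + 331.77*I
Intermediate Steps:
x(H) = -1 (x(H) = 3 - 1*2² = 3 - 1*4 = 3 - 4 = -1)
F(A) = 2*A*(-1 + A) (F(A) = (A - 1)*(A + A) = (-1 + A)*(2*A) = 2*A*(-1 + A))
F(490) + √(-117727 + (31249 - 1*23596)) = 2*490*(-1 + 490) + √(-117727 + (31249 - 1*23596)) = 2*490*489 + √(-117727 + (31249 - 23596)) = 479220 + √(-117727 + 7653) = 479220 + √(-110074) = 479220 + I*√110074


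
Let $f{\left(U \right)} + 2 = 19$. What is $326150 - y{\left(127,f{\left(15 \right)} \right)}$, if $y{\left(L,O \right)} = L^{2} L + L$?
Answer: $-1722360$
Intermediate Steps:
$f{\left(U \right)} = 17$ ($f{\left(U \right)} = -2 + 19 = 17$)
$y{\left(L,O \right)} = L + L^{3}$ ($y{\left(L,O \right)} = L^{3} + L = L + L^{3}$)
$326150 - y{\left(127,f{\left(15 \right)} \right)} = 326150 - \left(127 + 127^{3}\right) = 326150 - \left(127 + 2048383\right) = 326150 - 2048510 = -1722360$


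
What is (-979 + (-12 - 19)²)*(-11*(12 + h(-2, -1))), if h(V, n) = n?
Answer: 2178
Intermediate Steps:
(-979 + (-12 - 19)²)*(-11*(12 + h(-2, -1))) = (-979 + (-12 - 19)²)*(-11*(12 - 1)) = (-979 + (-31)²)*(-11*11) = (-979 + 961)*(-121) = -18*(-121) = 2178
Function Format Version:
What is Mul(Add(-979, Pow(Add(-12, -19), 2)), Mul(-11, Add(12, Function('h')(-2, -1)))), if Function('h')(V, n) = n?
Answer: 2178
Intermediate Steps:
Mul(Add(-979, Pow(Add(-12, -19), 2)), Mul(-11, Add(12, Function('h')(-2, -1)))) = Mul(Add(-979, Pow(Add(-12, -19), 2)), Mul(-11, Add(12, -1))) = Mul(Add(-979, Pow(-31, 2)), Mul(-11, 11)) = Mul(Add(-979, 961), -121) = Mul(-18, -121) = 2178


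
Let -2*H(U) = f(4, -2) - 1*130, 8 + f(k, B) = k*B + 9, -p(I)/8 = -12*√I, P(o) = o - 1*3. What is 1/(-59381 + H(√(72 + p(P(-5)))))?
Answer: -2/118625 ≈ -1.6860e-5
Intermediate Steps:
P(o) = -3 + o (P(o) = o - 3 = -3 + o)
p(I) = 96*√I (p(I) = -(-96)*√I = 96*√I)
f(k, B) = 1 + B*k (f(k, B) = -8 + (k*B + 9) = -8 + (B*k + 9) = -8 + (9 + B*k) = 1 + B*k)
H(U) = 137/2 (H(U) = -((1 - 2*4) - 1*130)/2 = -((1 - 8) - 130)/2 = -(-7 - 130)/2 = -½*(-137) = 137/2)
1/(-59381 + H(√(72 + p(P(-5))))) = 1/(-59381 + 137/2) = 1/(-118625/2) = -2/118625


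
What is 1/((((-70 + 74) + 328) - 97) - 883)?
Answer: -1/648 ≈ -0.0015432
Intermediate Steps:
1/((((-70 + 74) + 328) - 97) - 883) = 1/(((4 + 328) - 97) - 883) = 1/((332 - 97) - 883) = 1/(235 - 883) = 1/(-648) = -1/648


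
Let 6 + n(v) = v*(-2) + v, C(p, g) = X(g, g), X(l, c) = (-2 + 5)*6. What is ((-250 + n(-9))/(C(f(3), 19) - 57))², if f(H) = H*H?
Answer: 361/9 ≈ 40.111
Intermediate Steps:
f(H) = H²
X(l, c) = 18 (X(l, c) = 3*6 = 18)
C(p, g) = 18
n(v) = -6 - v (n(v) = -6 + (v*(-2) + v) = -6 + (-2*v + v) = -6 - v)
((-250 + n(-9))/(C(f(3), 19) - 57))² = ((-250 + (-6 - 1*(-9)))/(18 - 57))² = ((-250 + (-6 + 9))/(-39))² = ((-250 + 3)*(-1/39))² = (-247*(-1/39))² = (19/3)² = 361/9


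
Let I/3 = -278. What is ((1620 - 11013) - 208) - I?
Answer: -8767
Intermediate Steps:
I = -834 (I = 3*(-278) = -834)
((1620 - 11013) - 208) - I = ((1620 - 11013) - 208) - 1*(-834) = (-9393 - 208) + 834 = -9601 + 834 = -8767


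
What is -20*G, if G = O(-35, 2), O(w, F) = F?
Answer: -40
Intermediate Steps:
G = 2
-20*G = -20*2 = -1*40 = -40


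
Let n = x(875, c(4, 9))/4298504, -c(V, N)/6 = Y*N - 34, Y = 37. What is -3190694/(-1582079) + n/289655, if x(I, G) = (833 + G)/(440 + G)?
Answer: 5379007934068195315039/2667136207144988211920 ≈ 2.0168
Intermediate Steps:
c(V, N) = 204 - 222*N (c(V, N) = -6*(37*N - 34) = -6*(-34 + 37*N) = 204 - 222*N)
x(I, G) = (833 + G)/(440 + G)
n = 961/5820174416 (n = ((833 + (204 - 222*9))/(440 + (204 - 222*9)))/4298504 = ((833 + (204 - 1998))/(440 + (204 - 1998)))*(1/4298504) = ((833 - 1794)/(440 - 1794))*(1/4298504) = (-961/(-1354))*(1/4298504) = -1/1354*(-961)*(1/4298504) = (961/1354)*(1/4298504) = 961/5820174416 ≈ 1.6512e-7)
-3190694/(-1582079) + n/289655 = -3190694/(-1582079) + (961/5820174416)/289655 = -3190694*(-1/1582079) + (961/5820174416)*(1/289655) = 3190694/1582079 + 961/1685842620466480 = 5379007934068195315039/2667136207144988211920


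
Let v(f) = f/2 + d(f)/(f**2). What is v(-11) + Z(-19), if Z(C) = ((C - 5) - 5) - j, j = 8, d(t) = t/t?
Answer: -10283/242 ≈ -42.492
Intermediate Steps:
d(t) = 1
Z(C) = -18 + C (Z(C) = ((C - 5) - 5) - 1*8 = ((-5 + C) - 5) - 8 = (-10 + C) - 8 = -18 + C)
v(f) = f**(-2) + f/2 (v(f) = f/2 + 1/f**2 = f*(1/2) + 1/f**2 = f/2 + f**(-2) = f**(-2) + f/2)
v(-11) + Z(-19) = ((-11)**(-2) + (1/2)*(-11)) + (-18 - 19) = (1/121 - 11/2) - 37 = -1329/242 - 37 = -10283/242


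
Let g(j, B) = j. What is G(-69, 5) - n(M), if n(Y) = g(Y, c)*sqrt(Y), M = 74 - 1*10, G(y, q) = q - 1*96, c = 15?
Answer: -603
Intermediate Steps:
G(y, q) = -96 + q (G(y, q) = q - 96 = -96 + q)
M = 64 (M = 74 - 10 = 64)
n(Y) = Y**(3/2) (n(Y) = Y*sqrt(Y) = Y**(3/2))
G(-69, 5) - n(M) = (-96 + 5) - 64**(3/2) = -91 - 1*512 = -91 - 512 = -603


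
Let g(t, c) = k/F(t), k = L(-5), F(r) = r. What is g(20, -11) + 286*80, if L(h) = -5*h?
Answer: 91525/4 ≈ 22881.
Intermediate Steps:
k = 25 (k = -5*(-5) = 25)
g(t, c) = 25/t
g(20, -11) + 286*80 = 25/20 + 286*80 = 25*(1/20) + 22880 = 5/4 + 22880 = 91525/4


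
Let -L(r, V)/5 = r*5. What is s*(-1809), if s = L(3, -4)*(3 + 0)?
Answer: 407025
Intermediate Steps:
L(r, V) = -25*r (L(r, V) = -5*r*5 = -25*r)
s = -225 (s = (-25*3)*(3 + 0) = -75*3 = -225)
s*(-1809) = -225*(-1809) = 407025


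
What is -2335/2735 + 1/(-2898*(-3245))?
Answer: -4391672123/5143993470 ≈ -0.85375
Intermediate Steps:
-2335/2735 + 1/(-2898*(-3245)) = -2335*1/2735 - 1/2898*(-1/3245) = -467/547 + 1/9404010 = -4391672123/5143993470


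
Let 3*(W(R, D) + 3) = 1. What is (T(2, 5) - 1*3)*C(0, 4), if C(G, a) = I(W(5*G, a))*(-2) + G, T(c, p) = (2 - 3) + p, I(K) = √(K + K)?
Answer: -8*I*√3/3 ≈ -4.6188*I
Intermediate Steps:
W(R, D) = -8/3 (W(R, D) = -3 + (⅓)*1 = -3 + ⅓ = -8/3)
I(K) = √2*√K (I(K) = √(2*K) = √2*√K)
T(c, p) = -1 + p
C(G, a) = G - 8*I*√3/3 (C(G, a) = (√2*√(-8/3))*(-2) + G = (√2*(2*I*√6/3))*(-2) + G = (4*I*√3/3)*(-2) + G = -8*I*√3/3 + G = G - 8*I*√3/3)
(T(2, 5) - 1*3)*C(0, 4) = ((-1 + 5) - 1*3)*(0 - 8*I*√3/3) = (4 - 3)*(-8*I*√3/3) = 1*(-8*I*√3/3) = -8*I*√3/3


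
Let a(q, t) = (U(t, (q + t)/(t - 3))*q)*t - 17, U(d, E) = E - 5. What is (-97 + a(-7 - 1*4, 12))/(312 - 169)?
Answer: 1594/429 ≈ 3.7156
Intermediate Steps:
U(d, E) = -5 + E
a(q, t) = -17 + q*t*(-5 + (q + t)/(-3 + t)) (a(q, t) = ((-5 + (q + t)/(t - 3))*q)*t - 17 = ((-5 + (q + t)/(-3 + t))*q)*t - 17 = (q*(-5 + (q + t)/(-3 + t)))*t - 17 = q*t*(-5 + (q + t)/(-3 + t)) - 17 = -17 + q*t*(-5 + (q + t)/(-3 + t)))
(-97 + a(-7 - 1*4, 12))/(312 - 169) = (-97 + (51 - 17*12 + (-7 - 1*4)*12*(15 + (-7 - 1*4) - 4*12))/(-3 + 12))/(312 - 169) = (-97 + (51 - 204 + (-7 - 4)*12*(15 + (-7 - 4) - 48))/9)/143 = (-97 + (51 - 204 - 11*12*(15 - 11 - 48))/9)*(1/143) = (-97 + (51 - 204 - 11*12*(-44))/9)*(1/143) = (-97 + (51 - 204 + 5808)/9)*(1/143) = (-97 + (⅑)*5655)*(1/143) = (-97 + 1885/3)*(1/143) = (1594/3)*(1/143) = 1594/429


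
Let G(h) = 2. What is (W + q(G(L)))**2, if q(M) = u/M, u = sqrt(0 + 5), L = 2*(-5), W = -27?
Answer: (54 - sqrt(5))**2/4 ≈ 669.88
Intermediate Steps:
L = -10
u = sqrt(5) ≈ 2.2361
q(M) = sqrt(5)/M
(W + q(G(L)))**2 = (-27 + sqrt(5)/2)**2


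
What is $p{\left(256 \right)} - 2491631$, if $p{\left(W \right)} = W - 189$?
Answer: $-2491564$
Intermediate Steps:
$p{\left(W \right)} = -189 + W$
$p{\left(256 \right)} - 2491631 = \left(-189 + 256\right) - 2491631 = 67 - 2491631 = -2491564$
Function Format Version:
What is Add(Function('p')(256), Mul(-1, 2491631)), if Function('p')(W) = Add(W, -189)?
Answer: -2491564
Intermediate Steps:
Function('p')(W) = Add(-189, W)
Add(Function('p')(256), Mul(-1, 2491631)) = Add(Add(-189, 256), Mul(-1, 2491631)) = Add(67, -2491631) = -2491564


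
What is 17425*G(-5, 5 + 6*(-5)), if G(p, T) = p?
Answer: -87125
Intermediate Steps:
17425*G(-5, 5 + 6*(-5)) = 17425*(-5) = -87125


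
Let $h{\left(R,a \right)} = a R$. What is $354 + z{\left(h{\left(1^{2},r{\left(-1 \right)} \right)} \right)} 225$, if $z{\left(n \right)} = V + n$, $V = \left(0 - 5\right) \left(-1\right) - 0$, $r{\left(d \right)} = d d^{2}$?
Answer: $1254$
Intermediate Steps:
$r{\left(d \right)} = d^{3}$
$V = 5$ ($V = \left(-5\right) \left(-1\right) + 0 = 5 + 0 = 5$)
$h{\left(R,a \right)} = R a$
$z{\left(n \right)} = 5 + n$
$354 + z{\left(h{\left(1^{2},r{\left(-1 \right)} \right)} \right)} 225 = 354 + \left(5 + 1^{2} \left(-1\right)^{3}\right) 225 = 354 + \left(5 + 1 \left(-1\right)\right) 225 = 354 + \left(5 - 1\right) 225 = 354 + 4 \cdot 225 = 354 + 900 = 1254$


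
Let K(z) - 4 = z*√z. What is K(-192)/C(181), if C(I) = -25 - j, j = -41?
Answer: ¼ - 96*I*√3 ≈ 0.25 - 166.28*I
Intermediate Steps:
C(I) = 16 (C(I) = -25 - 1*(-41) = -25 + 41 = 16)
K(z) = 4 + z^(3/2) (K(z) = 4 + z*√z = 4 + z^(3/2))
K(-192)/C(181) = (4 + (-192)^(3/2))/16 = (4 - 1536*I*√3)*(1/16) = ¼ - 96*I*√3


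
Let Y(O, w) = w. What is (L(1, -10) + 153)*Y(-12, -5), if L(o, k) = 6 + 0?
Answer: -795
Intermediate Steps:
L(o, k) = 6
(L(1, -10) + 153)*Y(-12, -5) = (6 + 153)*(-5) = 159*(-5) = -795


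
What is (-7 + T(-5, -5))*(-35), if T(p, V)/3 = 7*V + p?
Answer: 4445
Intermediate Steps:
T(p, V) = 3*p + 21*V (T(p, V) = 3*(7*V + p) = 3*(p + 7*V) = 3*p + 21*V)
(-7 + T(-5, -5))*(-35) = (-7 + (3*(-5) + 21*(-5)))*(-35) = (-7 + (-15 - 105))*(-35) = (-7 - 120)*(-35) = -127*(-35) = 4445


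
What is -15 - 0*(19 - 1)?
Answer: -15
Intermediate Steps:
-15 - 0*(19 - 1) = -15 - 0*18 = -15 - 990*0 = -15 + 0 = -15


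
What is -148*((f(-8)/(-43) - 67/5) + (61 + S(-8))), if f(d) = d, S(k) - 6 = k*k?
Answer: -3747952/215 ≈ -17432.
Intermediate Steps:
S(k) = 6 + k² (S(k) = 6 + k*k = 6 + k²)
-148*((f(-8)/(-43) - 67/5) + (61 + S(-8))) = -148*((-8/(-43) - 67/5) + (61 + (6 + (-8)²))) = -148*((-8*(-1/43) - 67*⅕) + (61 + (6 + 64))) = -148*((8/43 - 67/5) + (61 + 70)) = -148*(-2841/215 + 131) = -148*25324/215 = -3747952/215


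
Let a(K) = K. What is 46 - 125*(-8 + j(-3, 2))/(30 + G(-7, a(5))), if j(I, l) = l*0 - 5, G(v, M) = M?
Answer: 647/7 ≈ 92.429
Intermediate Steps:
j(I, l) = -5 (j(I, l) = 0 - 5 = -5)
46 - 125*(-8 + j(-3, 2))/(30 + G(-7, a(5))) = 46 - 125*(-8 - 5)/(30 + 5) = 46 - (-1625)/35 = 46 - 125*(-13/35) = 46 + 325/7 = 647/7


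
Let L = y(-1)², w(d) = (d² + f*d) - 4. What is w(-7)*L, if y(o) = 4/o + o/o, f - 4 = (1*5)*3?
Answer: -792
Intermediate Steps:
f = 19 (f = 4 + (1*5)*3 = 4 + 5*3 = 4 + 15 = 19)
y(o) = 1 + 4/o (y(o) = 4/o + 1 = 1 + 4/o)
w(d) = -4 + d² + 19*d (w(d) = (d² + 19*d) - 4 = -4 + d² + 19*d)
L = 9 (L = ((4 - 1)/(-1))² = (-1*3)² = (-3)² = 9)
w(-7)*L = (-4 + (-7)² + 19*(-7))*9 = (-4 + 49 - 133)*9 = -88*9 = -792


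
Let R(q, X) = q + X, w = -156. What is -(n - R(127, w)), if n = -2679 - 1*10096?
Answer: 12746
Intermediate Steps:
n = -12775 (n = -2679 - 10096 = -12775)
R(q, X) = X + q
-(n - R(127, w)) = -(-12775 - (-156 + 127)) = -(-12775 - 1*(-29)) = -(-12775 + 29) = -1*(-12746) = 12746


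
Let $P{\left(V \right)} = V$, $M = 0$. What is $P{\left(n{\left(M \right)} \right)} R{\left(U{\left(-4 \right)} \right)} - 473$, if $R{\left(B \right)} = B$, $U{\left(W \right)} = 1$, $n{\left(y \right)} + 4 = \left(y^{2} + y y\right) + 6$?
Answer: $-471$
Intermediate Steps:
$n{\left(y \right)} = 2 + 2 y^{2}$ ($n{\left(y \right)} = -4 + \left(\left(y^{2} + y y\right) + 6\right) = -4 + \left(\left(y^{2} + y^{2}\right) + 6\right) = -4 + \left(2 y^{2} + 6\right) = -4 + \left(6 + 2 y^{2}\right) = 2 + 2 y^{2}$)
$P{\left(n{\left(M \right)} \right)} R{\left(U{\left(-4 \right)} \right)} - 473 = \left(2 + 2 \cdot 0^{2}\right) 1 - 473 = \left(2 + 2 \cdot 0\right) 1 - 473 = \left(2 + 0\right) 1 - 473 = 2 \cdot 1 - 473 = 2 - 473 = -471$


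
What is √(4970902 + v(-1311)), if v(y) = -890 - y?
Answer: √4971323 ≈ 2229.6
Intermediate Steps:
√(4970902 + v(-1311)) = √(4970902 + (-890 - 1*(-1311))) = √(4970902 + (-890 + 1311)) = √(4970902 + 421) = √4971323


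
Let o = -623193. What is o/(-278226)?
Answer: 207731/92742 ≈ 2.2399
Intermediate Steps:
o/(-278226) = -623193/(-278226) = -623193*(-1/278226) = 207731/92742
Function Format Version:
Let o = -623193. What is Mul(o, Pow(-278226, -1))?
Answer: Rational(207731, 92742) ≈ 2.2399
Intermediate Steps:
Mul(o, Pow(-278226, -1)) = Mul(-623193, Pow(-278226, -1)) = Mul(-623193, Rational(-1, 278226)) = Rational(207731, 92742)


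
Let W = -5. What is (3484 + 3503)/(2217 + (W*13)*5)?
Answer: 6987/1892 ≈ 3.6929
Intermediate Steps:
(3484 + 3503)/(2217 + (W*13)*5) = (3484 + 3503)/(2217 - 5*13*5) = 6987/(2217 - 65*5) = 6987/(2217 - 325) = 6987/1892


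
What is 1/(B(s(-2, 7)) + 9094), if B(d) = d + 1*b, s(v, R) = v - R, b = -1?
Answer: 1/9084 ≈ 0.00011008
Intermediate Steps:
B(d) = -1 + d (B(d) = d + 1*(-1) = d - 1 = -1 + d)
1/(B(s(-2, 7)) + 9094) = 1/((-1 + (-2 - 1*7)) + 9094) = 1/((-1 + (-2 - 7)) + 9094) = 1/((-1 - 9) + 9094) = 1/(-10 + 9094) = 1/9084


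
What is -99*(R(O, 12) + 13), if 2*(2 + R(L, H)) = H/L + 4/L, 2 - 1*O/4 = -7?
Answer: -1111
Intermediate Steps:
O = 36 (O = 8 - 4*(-7) = 8 + 28 = 36)
R(L, H) = -2 + 2/L + H/(2*L) (R(L, H) = -2 + (H/L + 4/L)/2 = -2 + (4/L + H/L)/2 = -2 + (2/L + H/(2*L)) = -2 + 2/L + H/(2*L))
-99*(R(O, 12) + 13) = -99*((½)*(4 + 12 - 4*36)/36 + 13) = -99*((½)*(1/36)*(4 + 12 - 144) + 13) = -99*((½)*(1/36)*(-128) + 13) = -99*(-16/9 + 13) = -99*101/9 = -1111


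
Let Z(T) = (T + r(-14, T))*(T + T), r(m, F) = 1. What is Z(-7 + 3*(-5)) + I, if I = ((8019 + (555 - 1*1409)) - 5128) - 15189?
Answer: -12228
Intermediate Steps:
Z(T) = 2*T*(1 + T) (Z(T) = (T + 1)*(T + T) = (1 + T)*(2*T) = 2*T*(1 + T))
I = -13152 (I = ((8019 + (555 - 1409)) - 5128) - 15189 = ((8019 - 854) - 5128) - 15189 = (7165 - 5128) - 15189 = 2037 - 15189 = -13152)
Z(-7 + 3*(-5)) + I = 2*(-7 + 3*(-5))*(1 + (-7 + 3*(-5))) - 13152 = 2*(-7 - 15)*(1 + (-7 - 15)) - 13152 = 2*(-22)*(1 - 22) - 13152 = 2*(-22)*(-21) - 13152 = 924 - 13152 = -12228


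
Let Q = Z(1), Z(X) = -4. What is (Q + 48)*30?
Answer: 1320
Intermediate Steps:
Q = -4
(Q + 48)*30 = (-4 + 48)*30 = 44*30 = 1320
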